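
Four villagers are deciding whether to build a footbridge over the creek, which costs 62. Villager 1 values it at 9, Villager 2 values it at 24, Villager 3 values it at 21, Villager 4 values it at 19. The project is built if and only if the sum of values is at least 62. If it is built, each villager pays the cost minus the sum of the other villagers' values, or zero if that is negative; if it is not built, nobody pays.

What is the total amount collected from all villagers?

Total value 73 ≥ cost 62, so it is built.
Villager 1: others sum to 64; max(0, 62 - 64) = 0.
Villager 2: others sum to 49; max(0, 62 - 49) = 13.
Villager 3: others sum to 52; max(0, 62 - 52) = 10.
Villager 4: others sum to 54; max(0, 62 - 54) = 8.
Total collected = 0 + 13 + 10 + 8 = 31.

31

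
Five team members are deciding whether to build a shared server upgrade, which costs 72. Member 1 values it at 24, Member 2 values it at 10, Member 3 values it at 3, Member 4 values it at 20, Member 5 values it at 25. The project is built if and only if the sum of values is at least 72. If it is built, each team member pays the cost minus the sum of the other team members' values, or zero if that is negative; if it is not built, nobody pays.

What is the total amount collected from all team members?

Total value 82 ≥ cost 72, so it is built.
Member 1: others sum to 58; max(0, 72 - 58) = 14.
Member 2: others sum to 72; max(0, 72 - 72) = 0.
Member 3: others sum to 79; max(0, 72 - 79) = 0.
Member 4: others sum to 62; max(0, 72 - 62) = 10.
Member 5: others sum to 57; max(0, 72 - 57) = 15.
Total collected = 14 + 0 + 0 + 10 + 15 = 39.

39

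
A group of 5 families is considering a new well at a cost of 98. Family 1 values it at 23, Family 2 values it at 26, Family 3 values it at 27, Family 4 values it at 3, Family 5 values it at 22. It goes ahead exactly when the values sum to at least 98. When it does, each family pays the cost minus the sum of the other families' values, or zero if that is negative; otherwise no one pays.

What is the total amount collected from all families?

Total value 101 ≥ cost 98, so it is built.
Family 1: others sum to 78; max(0, 98 - 78) = 20.
Family 2: others sum to 75; max(0, 98 - 75) = 23.
Family 3: others sum to 74; max(0, 98 - 74) = 24.
Family 4: others sum to 98; max(0, 98 - 98) = 0.
Family 5: others sum to 79; max(0, 98 - 79) = 19.
Total collected = 20 + 23 + 24 + 0 + 19 = 86.

86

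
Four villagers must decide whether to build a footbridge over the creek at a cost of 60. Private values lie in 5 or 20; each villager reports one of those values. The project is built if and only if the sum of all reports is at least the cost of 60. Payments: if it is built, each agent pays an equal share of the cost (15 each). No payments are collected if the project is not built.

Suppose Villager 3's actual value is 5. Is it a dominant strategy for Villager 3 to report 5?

Yes

Check each profile of the others' reports and compare truth against every alternative report.
Others report (5, 20, 20): truth gives 0, best alternative gives -10.
Others report (20, 5, 20): truth gives 0, best alternative gives -10.
Others report (20, 20, 5): truth gives 0, best alternative gives -10.
Others report (20, 20, 20): truth gives -10, best alternative gives -10.
Others report (5, 5, 5): truth gives 0, best alternative gives 0.
Others report (5, 5, 20): truth gives 0, best alternative gives 0.
(Remaining 2 profiles checked similarly; truth is weakly best in each.)
In every case the truthful report is at least as good as any alternative, so it is a dominant strategy.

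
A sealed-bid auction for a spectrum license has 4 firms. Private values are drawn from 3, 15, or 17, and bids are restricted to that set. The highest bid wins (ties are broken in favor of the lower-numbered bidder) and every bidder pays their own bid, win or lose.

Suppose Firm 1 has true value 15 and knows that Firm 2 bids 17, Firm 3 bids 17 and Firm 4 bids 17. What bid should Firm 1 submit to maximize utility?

17

Bid 3: loses but pays 3, utility -3.
Bid 15: loses but pays 15, utility -15.
Bid 17: wins, pays 17, utility 15 - 17 = -2.
The best choice is 17 with utility -2.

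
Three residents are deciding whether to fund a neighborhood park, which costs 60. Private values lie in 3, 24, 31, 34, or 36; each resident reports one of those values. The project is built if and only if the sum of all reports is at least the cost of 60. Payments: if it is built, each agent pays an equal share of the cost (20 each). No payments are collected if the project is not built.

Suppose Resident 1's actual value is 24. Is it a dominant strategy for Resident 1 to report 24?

Consider the case where Resident 2 reports 3 and Resident 3 reports 24.
Truthful report 24: project not built, utility 0.
Report 34 instead: project built, pays 20, utility 24 - 20 = 4.
Since 4 > 0, reporting 34 is strictly better here, so truthful reporting is not dominant.

No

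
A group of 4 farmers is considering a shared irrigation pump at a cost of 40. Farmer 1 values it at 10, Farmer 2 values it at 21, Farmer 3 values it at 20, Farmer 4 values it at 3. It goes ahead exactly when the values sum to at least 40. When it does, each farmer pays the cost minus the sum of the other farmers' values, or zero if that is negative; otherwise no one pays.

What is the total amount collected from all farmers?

13

Total value 54 ≥ cost 40, so it is built.
Farmer 1: others sum to 44; max(0, 40 - 44) = 0.
Farmer 2: others sum to 33; max(0, 40 - 33) = 7.
Farmer 3: others sum to 34; max(0, 40 - 34) = 6.
Farmer 4: others sum to 51; max(0, 40 - 51) = 0.
Total collected = 0 + 7 + 6 + 0 = 13.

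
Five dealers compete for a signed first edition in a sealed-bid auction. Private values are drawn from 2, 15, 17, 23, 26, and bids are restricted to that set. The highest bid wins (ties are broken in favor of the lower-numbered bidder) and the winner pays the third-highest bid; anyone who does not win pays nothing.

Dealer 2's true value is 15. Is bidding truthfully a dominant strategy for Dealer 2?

Consider the case where Dealer 1 bids 2, Dealer 3 bids 2, Dealer 4 bids 2 and Dealer 5 bids 17.
Truthful bid 15: loses, pays 0, utility 0.
Bid 17 instead: wins, pays 2, utility 15 - 2 = 13.
Since 13 > 0, bidding 17 is strictly better here, so truthful bidding is not dominant.

No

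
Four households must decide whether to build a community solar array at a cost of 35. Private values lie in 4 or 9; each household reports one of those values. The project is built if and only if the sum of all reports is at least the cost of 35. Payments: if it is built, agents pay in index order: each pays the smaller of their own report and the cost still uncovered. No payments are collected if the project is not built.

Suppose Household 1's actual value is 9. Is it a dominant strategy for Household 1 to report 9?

Yes

Check each profile of the others' reports and compare truth against every alternative report.
Others report (4, 4, 4): truth gives 0, best alternative gives 0.
Others report (4, 4, 9): truth gives 0, best alternative gives 0.
Others report (4, 9, 4): truth gives 0, best alternative gives 0.
Others report (4, 9, 9): truth gives 0, best alternative gives 0.
Others report (9, 4, 4): truth gives 0, best alternative gives 0.
Others report (9, 4, 9): truth gives 0, best alternative gives 0.
(Remaining 2 profiles checked similarly; truth is weakly best in each.)
In every case the truthful report is at least as good as any alternative, so it is a dominant strategy.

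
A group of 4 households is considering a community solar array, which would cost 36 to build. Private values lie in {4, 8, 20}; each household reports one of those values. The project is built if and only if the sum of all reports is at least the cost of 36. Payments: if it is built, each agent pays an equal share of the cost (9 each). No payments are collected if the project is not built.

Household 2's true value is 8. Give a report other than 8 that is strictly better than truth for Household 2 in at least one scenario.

Suppose Household 1 reports 4, Household 3 reports 4 and Household 4 reports 20.
Report 8: project built, pays 9, utility 8 - 9 = -1.
Report 4: project not built, utility 0.
So reporting 4 beats truth here (0 > -1).

4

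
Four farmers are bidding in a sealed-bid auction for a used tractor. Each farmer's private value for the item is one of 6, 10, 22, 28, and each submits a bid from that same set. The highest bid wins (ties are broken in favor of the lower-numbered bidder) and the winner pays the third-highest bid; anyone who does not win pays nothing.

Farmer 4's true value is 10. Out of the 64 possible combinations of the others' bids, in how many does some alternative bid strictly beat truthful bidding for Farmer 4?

Others bid (6, 6, 10): truth gives 0; bid 22 gives 4 > 0. Violating.
Others bid (6, 6, 22): truth gives 0; bid 28 gives 4 > 0. Violating.
Others bid (6, 10, 6): truth gives 0; bid 22 gives 4 > 0. Violating.
Others bid (6, 22, 6): truth gives 0; bid 28 gives 4 > 0. Violating.
Others bid (6, 6, 6): truth gives 4; no alternative beats it.
Others bid (6, 6, 28): truth gives 0; no alternative beats it.
(Checking all 64 profiles: 6 have a profitable deviation, 58 do not.)

6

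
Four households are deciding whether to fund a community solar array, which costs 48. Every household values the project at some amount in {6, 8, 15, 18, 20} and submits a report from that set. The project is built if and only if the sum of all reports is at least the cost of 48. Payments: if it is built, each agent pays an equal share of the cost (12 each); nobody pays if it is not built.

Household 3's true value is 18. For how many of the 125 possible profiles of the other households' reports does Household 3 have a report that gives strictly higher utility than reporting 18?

6

Others report (6, 8, 15): truth gives 0; report 20 gives 6 > 0. Violating.
Others report (6, 15, 8): truth gives 0; report 20 gives 6 > 0. Violating.
Others report (8, 6, 15): truth gives 0; report 20 gives 6 > 0. Violating.
Others report (8, 15, 6): truth gives 0; report 20 gives 6 > 0. Violating.
Others report (6, 6, 6): truth gives 0; no alternative beats it.
Others report (6, 6, 8): truth gives 0; no alternative beats it.
(Checking all 125 profiles: 6 have a profitable deviation, 119 do not.)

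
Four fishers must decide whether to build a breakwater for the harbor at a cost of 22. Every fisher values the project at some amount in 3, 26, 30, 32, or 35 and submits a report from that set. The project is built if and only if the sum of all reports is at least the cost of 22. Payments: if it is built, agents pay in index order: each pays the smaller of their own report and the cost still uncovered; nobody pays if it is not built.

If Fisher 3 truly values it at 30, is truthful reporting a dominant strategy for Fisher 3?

Consider the case where Fisher 1 reports 3, Fisher 2 reports 3 and Fisher 4 reports 26.
Truthful report 30: project built, pays 16, utility 30 - 16 = 14.
Report 3 instead: project built, pays 3, utility 30 - 3 = 27.
Since 27 > 14, reporting 3 is strictly better here, so truthful reporting is not dominant.

No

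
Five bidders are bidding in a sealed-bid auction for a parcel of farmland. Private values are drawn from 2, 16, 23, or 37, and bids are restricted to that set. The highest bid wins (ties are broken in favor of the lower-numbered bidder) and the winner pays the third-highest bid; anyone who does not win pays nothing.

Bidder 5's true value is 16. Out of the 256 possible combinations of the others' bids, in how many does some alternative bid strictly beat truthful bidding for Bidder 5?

8

Others bid (2, 2, 2, 16): truth gives 0; bid 23 gives 14 > 0. Violating.
Others bid (2, 2, 2, 23): truth gives 0; bid 37 gives 14 > 0. Violating.
Others bid (2, 2, 16, 2): truth gives 0; bid 23 gives 14 > 0. Violating.
Others bid (2, 2, 23, 2): truth gives 0; bid 37 gives 14 > 0. Violating.
Others bid (2, 2, 2, 2): truth gives 14; no alternative beats it.
Others bid (2, 2, 2, 37): truth gives 0; no alternative beats it.
(Checking all 256 profiles: 8 have a profitable deviation, 248 do not.)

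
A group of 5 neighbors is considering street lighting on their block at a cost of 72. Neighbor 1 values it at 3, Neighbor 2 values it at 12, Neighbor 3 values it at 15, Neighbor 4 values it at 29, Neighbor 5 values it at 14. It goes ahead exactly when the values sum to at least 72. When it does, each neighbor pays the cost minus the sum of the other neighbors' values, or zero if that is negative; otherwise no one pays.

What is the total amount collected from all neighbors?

68

Total value 73 ≥ cost 72, so it is built.
Neighbor 1: others sum to 70; max(0, 72 - 70) = 2.
Neighbor 2: others sum to 61; max(0, 72 - 61) = 11.
Neighbor 3: others sum to 58; max(0, 72 - 58) = 14.
Neighbor 4: others sum to 44; max(0, 72 - 44) = 28.
Neighbor 5: others sum to 59; max(0, 72 - 59) = 13.
Total collected = 2 + 11 + 14 + 28 + 13 = 68.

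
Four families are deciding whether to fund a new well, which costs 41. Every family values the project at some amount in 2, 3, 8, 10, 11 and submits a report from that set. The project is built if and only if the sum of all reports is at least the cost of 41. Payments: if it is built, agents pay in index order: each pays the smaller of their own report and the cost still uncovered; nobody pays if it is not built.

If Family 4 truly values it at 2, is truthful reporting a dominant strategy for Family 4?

Yes

Check each profile of the others' reports and compare truth against every alternative report.
Others report (2, 2, 2): truth gives 0, best alternative gives 0.
Others report (2, 2, 3): truth gives 0, best alternative gives 0.
Others report (2, 2, 8): truth gives 0, best alternative gives 0.
Others report (2, 2, 10): truth gives 0, best alternative gives 0.
Others report (2, 2, 11): truth gives 0, best alternative gives 0.
Others report (2, 3, 2): truth gives 0, best alternative gives 0.
(Remaining 119 profiles checked similarly; truth is weakly best in each.)
In every case the truthful report is at least as good as any alternative, so it is a dominant strategy.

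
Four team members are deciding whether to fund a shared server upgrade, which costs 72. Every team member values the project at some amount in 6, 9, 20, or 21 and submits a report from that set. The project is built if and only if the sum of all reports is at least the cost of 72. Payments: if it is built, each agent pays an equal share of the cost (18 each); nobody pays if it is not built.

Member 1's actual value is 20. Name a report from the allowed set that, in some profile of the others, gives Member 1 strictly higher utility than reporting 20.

21

Suppose Member 2 reports 9, Member 3 reports 21 and Member 4 reports 21.
Report 20: project not built, utility 0.
Report 21: project built, pays 18, utility 20 - 18 = 2.
So reporting 21 beats truth here (2 > 0).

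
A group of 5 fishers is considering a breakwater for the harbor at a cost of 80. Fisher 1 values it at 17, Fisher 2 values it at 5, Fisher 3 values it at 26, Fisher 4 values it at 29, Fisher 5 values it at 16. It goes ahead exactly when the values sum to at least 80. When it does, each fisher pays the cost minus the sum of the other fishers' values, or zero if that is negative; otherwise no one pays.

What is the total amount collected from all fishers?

36

Total value 93 ≥ cost 80, so it is built.
Fisher 1: others sum to 76; max(0, 80 - 76) = 4.
Fisher 2: others sum to 88; max(0, 80 - 88) = 0.
Fisher 3: others sum to 67; max(0, 80 - 67) = 13.
Fisher 4: others sum to 64; max(0, 80 - 64) = 16.
Fisher 5: others sum to 77; max(0, 80 - 77) = 3.
Total collected = 4 + 0 + 13 + 16 + 3 = 36.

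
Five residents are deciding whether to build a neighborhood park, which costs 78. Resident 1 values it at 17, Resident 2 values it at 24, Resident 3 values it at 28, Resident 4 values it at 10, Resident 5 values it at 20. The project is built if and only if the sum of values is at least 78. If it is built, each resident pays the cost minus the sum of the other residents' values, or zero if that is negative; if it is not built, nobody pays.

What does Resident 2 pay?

Total value 99 ≥ cost 78, so the project is built.
The other residents' values sum to 75.
Cost minus that sum is 78 - 75 = 3.

3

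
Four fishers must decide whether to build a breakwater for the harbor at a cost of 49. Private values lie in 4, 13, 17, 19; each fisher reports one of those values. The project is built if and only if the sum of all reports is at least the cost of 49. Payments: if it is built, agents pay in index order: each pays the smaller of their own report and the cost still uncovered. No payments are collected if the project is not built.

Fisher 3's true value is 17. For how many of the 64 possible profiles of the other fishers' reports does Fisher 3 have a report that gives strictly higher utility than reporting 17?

Others report (4, 13, 19): truth gives 0; report 13 gives 4 > 0. Violating.
Others report (4, 17, 17): truth gives 0; report 13 gives 4 > 0. Violating.
Others report (4, 17, 19): truth gives 0; report 13 gives 4 > 0. Violating.
Others report (4, 19, 13): truth gives 0; report 13 gives 4 > 0. Violating.
Others report (4, 4, 4): truth gives 0; no alternative beats it.
Others report (4, 4, 13): truth gives 0; no alternative beats it.
(Checking all 64 profiles: 42 have a profitable deviation, 22 do not.)

42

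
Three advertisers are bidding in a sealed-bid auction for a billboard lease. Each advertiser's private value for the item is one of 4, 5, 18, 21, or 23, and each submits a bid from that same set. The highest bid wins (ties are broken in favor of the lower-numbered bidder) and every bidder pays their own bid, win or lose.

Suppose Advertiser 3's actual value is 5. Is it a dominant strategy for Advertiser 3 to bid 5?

No

Consider the case where Advertiser 1 bids 4 and Advertiser 2 bids 5.
Truthful bid 5: loses but pays 5, utility -5.
Bid 4 instead: loses but pays 4, utility -4.
Since -4 > -5, bidding 4 is strictly better here, so truthful bidding is not dominant.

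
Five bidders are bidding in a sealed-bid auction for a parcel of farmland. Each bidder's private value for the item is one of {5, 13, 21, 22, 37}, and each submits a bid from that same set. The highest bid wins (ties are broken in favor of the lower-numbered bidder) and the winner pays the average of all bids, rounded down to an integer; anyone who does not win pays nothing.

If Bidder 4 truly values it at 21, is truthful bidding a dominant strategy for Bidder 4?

No

Consider the case where Bidder 1 bids 5, Bidder 2 bids 5, Bidder 3 bids 5 and Bidder 5 bids 5.
Truthful bid 21: wins, pays 8, utility 21 - 8 = 13.
Bid 13 instead: wins, pays 6, utility 21 - 6 = 15.
Since 15 > 13, bidding 13 is strictly better here, so truthful bidding is not dominant.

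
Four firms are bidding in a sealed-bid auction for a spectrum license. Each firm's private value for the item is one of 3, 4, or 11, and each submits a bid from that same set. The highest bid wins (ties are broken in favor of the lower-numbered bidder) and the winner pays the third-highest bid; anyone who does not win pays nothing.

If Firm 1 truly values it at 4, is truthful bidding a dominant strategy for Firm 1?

Consider the case where Firm 2 bids 3, Firm 3 bids 3 and Firm 4 bids 11.
Truthful bid 4: loses, pays 0, utility 0.
Bid 11 instead: wins, pays 3, utility 4 - 3 = 1.
Since 1 > 0, bidding 11 is strictly better here, so truthful bidding is not dominant.

No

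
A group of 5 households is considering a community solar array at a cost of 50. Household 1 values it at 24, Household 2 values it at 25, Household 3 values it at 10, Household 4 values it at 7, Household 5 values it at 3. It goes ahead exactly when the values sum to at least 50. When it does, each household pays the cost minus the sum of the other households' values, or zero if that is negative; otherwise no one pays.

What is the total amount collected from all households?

Total value 69 ≥ cost 50, so it is built.
Household 1: others sum to 45; max(0, 50 - 45) = 5.
Household 2: others sum to 44; max(0, 50 - 44) = 6.
Household 3: others sum to 59; max(0, 50 - 59) = 0.
Household 4: others sum to 62; max(0, 50 - 62) = 0.
Household 5: others sum to 66; max(0, 50 - 66) = 0.
Total collected = 5 + 6 + 0 + 0 + 0 = 11.

11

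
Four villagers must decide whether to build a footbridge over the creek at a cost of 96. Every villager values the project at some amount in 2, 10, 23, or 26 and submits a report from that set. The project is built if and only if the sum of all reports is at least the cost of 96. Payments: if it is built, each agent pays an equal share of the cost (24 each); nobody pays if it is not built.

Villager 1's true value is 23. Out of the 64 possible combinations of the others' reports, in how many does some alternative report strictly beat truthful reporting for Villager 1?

Others report (23, 26, 26): truth gives -1; report 2 gives 0 > -1. Violating.
Others report (26, 23, 26): truth gives -1; report 2 gives 0 > -1. Violating.
Others report (26, 26, 23): truth gives -1; report 2 gives 0 > -1. Violating.
Others report (26, 26, 26): truth gives -1; report 2 gives 0 > -1. Violating.
Others report (2, 2, 2): truth gives 0; no alternative beats it.
Others report (2, 2, 10): truth gives 0; no alternative beats it.
(Checking all 64 profiles: 4 have a profitable deviation, 60 do not.)

4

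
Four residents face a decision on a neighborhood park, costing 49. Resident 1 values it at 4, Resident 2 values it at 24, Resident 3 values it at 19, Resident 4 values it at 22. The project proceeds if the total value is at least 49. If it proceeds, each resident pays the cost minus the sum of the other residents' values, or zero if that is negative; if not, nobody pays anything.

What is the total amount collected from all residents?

Total value 69 ≥ cost 49, so it is built.
Resident 1: others sum to 65; max(0, 49 - 65) = 0.
Resident 2: others sum to 45; max(0, 49 - 45) = 4.
Resident 3: others sum to 50; max(0, 49 - 50) = 0.
Resident 4: others sum to 47; max(0, 49 - 47) = 2.
Total collected = 0 + 4 + 0 + 2 = 6.

6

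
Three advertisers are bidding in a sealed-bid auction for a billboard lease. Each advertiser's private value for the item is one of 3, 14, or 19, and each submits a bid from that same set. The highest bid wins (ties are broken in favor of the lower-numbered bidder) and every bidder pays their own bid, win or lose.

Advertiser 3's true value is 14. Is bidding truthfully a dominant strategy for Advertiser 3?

Consider the case where Advertiser 1 bids 3 and Advertiser 2 bids 14.
Truthful bid 14: loses but pays 14, utility -14.
Bid 3 instead: loses but pays 3, utility -3.
Since -3 > -14, bidding 3 is strictly better here, so truthful bidding is not dominant.

No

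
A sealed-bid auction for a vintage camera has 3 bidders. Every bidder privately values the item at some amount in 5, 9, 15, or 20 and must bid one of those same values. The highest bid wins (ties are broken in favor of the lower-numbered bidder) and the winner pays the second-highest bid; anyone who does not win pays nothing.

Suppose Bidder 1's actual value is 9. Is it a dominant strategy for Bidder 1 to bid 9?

Check each profile of the others' bids and compare truth against every alternative bid.
Others bid (5, 5): truth gives 4, best alternative gives 4.
Others bid (5, 9): truth gives 0, best alternative gives 0.
Others bid (5, 15): truth gives 0, best alternative gives 0.
Others bid (5, 20): truth gives 0, best alternative gives 0.
Others bid (9, 5): truth gives 0, best alternative gives 0.
Others bid (9, 9): truth gives 0, best alternative gives 0.
(Remaining 10 profiles checked similarly; truth is weakly best in each.)
In every case the truthful bid is at least as good as any alternative, so it is a dominant strategy.

Yes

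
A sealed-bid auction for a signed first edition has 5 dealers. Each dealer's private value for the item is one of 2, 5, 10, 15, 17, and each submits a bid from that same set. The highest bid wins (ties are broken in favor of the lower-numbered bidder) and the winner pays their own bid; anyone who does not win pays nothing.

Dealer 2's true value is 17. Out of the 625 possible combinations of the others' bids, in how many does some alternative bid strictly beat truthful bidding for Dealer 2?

Others bid (2, 2, 2, 2): truth gives 0; bid 5 gives 12 > 0. Violating.
Others bid (2, 2, 2, 5): truth gives 0; bid 5 gives 12 > 0. Violating.
Others bid (2, 2, 2, 10): truth gives 0; bid 10 gives 7 > 0. Violating.
Others bid (2, 2, 2, 15): truth gives 0; bid 15 gives 2 > 0. Violating.
Others bid (2, 2, 2, 17): truth gives 0; no alternative beats it.
Others bid (2, 2, 5, 17): truth gives 0; no alternative beats it.
(Checking all 625 profiles: 192 have a profitable deviation, 433 do not.)

192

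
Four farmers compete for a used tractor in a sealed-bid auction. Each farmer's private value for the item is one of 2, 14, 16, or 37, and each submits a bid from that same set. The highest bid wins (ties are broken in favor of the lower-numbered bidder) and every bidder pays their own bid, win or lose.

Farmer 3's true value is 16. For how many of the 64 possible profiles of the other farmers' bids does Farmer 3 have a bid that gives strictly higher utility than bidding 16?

Others bid (2, 2, 2): truth gives 0; bid 14 gives 2 > 0. Violating.
Others bid (2, 2, 14): truth gives 0; bid 14 gives 2 > 0. Violating.
Others bid (2, 2, 37): truth gives -16; bid 2 gives -2 > -16. Violating.
Others bid (2, 14, 37): truth gives -16; bid 2 gives -2 > -16. Violating.
Others bid (2, 2, 16): truth gives 0; no alternative beats it.
Others bid (2, 14, 2): truth gives 0; no alternative beats it.
(Checking all 64 profiles: 54 have a profitable deviation, 10 do not.)

54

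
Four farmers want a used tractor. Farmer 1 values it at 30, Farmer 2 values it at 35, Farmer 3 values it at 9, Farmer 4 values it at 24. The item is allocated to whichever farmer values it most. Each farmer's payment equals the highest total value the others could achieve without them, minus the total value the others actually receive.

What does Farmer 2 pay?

Farmer 2 has the highest value and receives the item.
Without Farmer 2, the item would go to the next-highest value, 30, so the others could achieve 30.
With Farmer 2 present and winning, the others receive nothing, so their total is 0.
Payment = 30 - 0 = 30.

30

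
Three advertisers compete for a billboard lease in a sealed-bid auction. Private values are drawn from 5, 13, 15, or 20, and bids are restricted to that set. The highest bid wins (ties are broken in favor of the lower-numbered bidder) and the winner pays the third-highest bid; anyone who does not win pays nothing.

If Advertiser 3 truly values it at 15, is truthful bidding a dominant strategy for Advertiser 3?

No

Consider the case where Advertiser 1 bids 5 and Advertiser 2 bids 15.
Truthful bid 15: loses, pays 0, utility 0.
Bid 20 instead: wins, pays 5, utility 15 - 5 = 10.
Since 10 > 0, bidding 20 is strictly better here, so truthful bidding is not dominant.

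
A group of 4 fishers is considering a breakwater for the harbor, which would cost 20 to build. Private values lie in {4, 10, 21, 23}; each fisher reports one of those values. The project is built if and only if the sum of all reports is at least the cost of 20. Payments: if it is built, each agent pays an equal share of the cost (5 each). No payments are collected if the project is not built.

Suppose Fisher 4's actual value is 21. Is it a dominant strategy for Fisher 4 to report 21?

Yes

Check each profile of the others' reports and compare truth against every alternative report.
Others report (4, 4, 4): truth gives 16, best alternative gives 16.
Others report (4, 4, 10): truth gives 16, best alternative gives 16.
Others report (4, 4, 21): truth gives 16, best alternative gives 16.
Others report (4, 4, 23): truth gives 16, best alternative gives 16.
Others report (4, 10, 4): truth gives 16, best alternative gives 16.
Others report (4, 10, 10): truth gives 16, best alternative gives 16.
(Remaining 58 profiles checked similarly; truth is weakly best in each.)
In every case the truthful report is at least as good as any alternative, so it is a dominant strategy.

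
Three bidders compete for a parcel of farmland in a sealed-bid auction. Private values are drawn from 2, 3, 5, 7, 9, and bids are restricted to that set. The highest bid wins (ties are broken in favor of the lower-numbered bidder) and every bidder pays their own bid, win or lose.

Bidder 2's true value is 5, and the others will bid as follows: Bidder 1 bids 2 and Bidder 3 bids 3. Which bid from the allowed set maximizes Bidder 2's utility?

3

Bid 2: loses but pays 2, utility -2.
Bid 3: wins, pays 3, utility 5 - 3 = 2.
Bid 5: wins, pays 5, utility 5 - 5 = 0.
Bid 7: wins, pays 7, utility 5 - 7 = -2.
Bid 9: wins, pays 9, utility 5 - 9 = -4.
The best choice is 3 with utility 2.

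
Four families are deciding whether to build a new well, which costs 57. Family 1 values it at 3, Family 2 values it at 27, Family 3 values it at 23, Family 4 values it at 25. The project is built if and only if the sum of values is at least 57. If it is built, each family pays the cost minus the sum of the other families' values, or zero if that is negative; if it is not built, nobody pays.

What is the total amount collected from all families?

Total value 78 ≥ cost 57, so it is built.
Family 1: others sum to 75; max(0, 57 - 75) = 0.
Family 2: others sum to 51; max(0, 57 - 51) = 6.
Family 3: others sum to 55; max(0, 57 - 55) = 2.
Family 4: others sum to 53; max(0, 57 - 53) = 4.
Total collected = 0 + 6 + 2 + 4 = 12.

12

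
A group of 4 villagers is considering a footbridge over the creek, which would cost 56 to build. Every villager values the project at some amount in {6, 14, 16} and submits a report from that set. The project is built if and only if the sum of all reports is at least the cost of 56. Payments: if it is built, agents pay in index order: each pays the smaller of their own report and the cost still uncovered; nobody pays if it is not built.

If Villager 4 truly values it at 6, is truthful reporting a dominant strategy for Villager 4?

Yes

Check each profile of the others' reports and compare truth against every alternative report.
Others report (14, 14, 14): truth gives 0, best alternative gives -8.
Others report (14, 14, 16): truth gives 0, best alternative gives -6.
Others report (14, 16, 14): truth gives 0, best alternative gives -6.
Others report (16, 14, 14): truth gives 0, best alternative gives -6.
Others report (14, 16, 16): truth gives 0, best alternative gives -4.
Others report (16, 14, 16): truth gives 0, best alternative gives -4.
(Remaining 21 profiles checked similarly; truth is weakly best in each.)
In every case the truthful report is at least as good as any alternative, so it is a dominant strategy.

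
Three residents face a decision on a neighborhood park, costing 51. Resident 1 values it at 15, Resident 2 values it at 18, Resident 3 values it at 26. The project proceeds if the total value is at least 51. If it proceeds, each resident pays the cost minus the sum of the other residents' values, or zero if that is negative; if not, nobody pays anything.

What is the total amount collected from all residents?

Total value 59 ≥ cost 51, so it is built.
Resident 1: others sum to 44; max(0, 51 - 44) = 7.
Resident 2: others sum to 41; max(0, 51 - 41) = 10.
Resident 3: others sum to 33; max(0, 51 - 33) = 18.
Total collected = 7 + 10 + 18 = 35.

35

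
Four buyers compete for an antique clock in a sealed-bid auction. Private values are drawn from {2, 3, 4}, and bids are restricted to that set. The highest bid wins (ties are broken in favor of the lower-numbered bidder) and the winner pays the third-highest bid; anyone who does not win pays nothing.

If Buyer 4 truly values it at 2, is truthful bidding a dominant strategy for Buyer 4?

Check each profile of the others' bids and compare truth against every alternative bid.
Others bid (2, 2, 2): truth gives 0, best alternative gives 0.
Others bid (2, 2, 3): truth gives 0, best alternative gives 0.
Others bid (2, 2, 4): truth gives 0, best alternative gives 0.
Others bid (2, 3, 2): truth gives 0, best alternative gives 0.
Others bid (2, 3, 3): truth gives 0, best alternative gives 0.
Others bid (2, 3, 4): truth gives 0, best alternative gives 0.
(Remaining 21 profiles checked similarly; truth is weakly best in each.)
In every case the truthful bid is at least as good as any alternative, so it is a dominant strategy.

Yes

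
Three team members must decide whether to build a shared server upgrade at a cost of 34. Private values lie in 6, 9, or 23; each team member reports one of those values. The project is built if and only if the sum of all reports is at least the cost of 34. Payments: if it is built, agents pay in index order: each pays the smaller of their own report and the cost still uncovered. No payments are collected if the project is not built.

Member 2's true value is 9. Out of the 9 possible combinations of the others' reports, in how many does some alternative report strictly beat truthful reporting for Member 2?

5

Others report (6, 23): truth gives 0; report 6 gives 3 > 0. Violating.
Others report (9, 23): truth gives 0; report 6 gives 3 > 0. Violating.
Others report (23, 6): truth gives 0; report 6 gives 3 > 0. Violating.
Others report (23, 9): truth gives 0; report 6 gives 3 > 0. Violating.
Others report (6, 6): truth gives 0; no alternative beats it.
Others report (6, 9): truth gives 0; no alternative beats it.
(Checking all 9 profiles: 5 have a profitable deviation, 4 do not.)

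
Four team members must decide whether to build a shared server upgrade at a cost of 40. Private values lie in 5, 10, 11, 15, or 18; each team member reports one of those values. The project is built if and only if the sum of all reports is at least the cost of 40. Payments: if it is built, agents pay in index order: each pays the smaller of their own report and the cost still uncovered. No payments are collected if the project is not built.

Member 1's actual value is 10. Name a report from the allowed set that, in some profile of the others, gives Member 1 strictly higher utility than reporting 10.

Suppose Member 2 reports 5, Member 3 reports 15 and Member 4 reports 15.
Report 10: project built, pays 10, utility 10 - 10 = 0.
Report 5: project built, pays 5, utility 10 - 5 = 5.
So reporting 5 beats truth here (5 > 0).

5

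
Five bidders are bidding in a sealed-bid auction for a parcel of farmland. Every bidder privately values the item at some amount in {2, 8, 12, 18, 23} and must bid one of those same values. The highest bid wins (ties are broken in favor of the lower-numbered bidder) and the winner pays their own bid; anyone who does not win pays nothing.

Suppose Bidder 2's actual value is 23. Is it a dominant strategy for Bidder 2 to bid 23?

No

Consider the case where Bidder 1 bids 2, Bidder 3 bids 2, Bidder 4 bids 2 and Bidder 5 bids 2.
Truthful bid 23: wins, pays 23, utility 23 - 23 = 0.
Bid 8 instead: wins, pays 8, utility 23 - 8 = 15.
Since 15 > 0, bidding 8 is strictly better here, so truthful bidding is not dominant.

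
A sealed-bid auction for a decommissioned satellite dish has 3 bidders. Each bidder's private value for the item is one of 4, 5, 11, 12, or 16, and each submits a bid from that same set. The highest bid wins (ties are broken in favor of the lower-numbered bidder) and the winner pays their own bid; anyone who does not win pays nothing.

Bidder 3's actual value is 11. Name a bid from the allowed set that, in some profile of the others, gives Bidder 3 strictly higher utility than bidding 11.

Suppose Bidder 1 bids 4 and Bidder 2 bids 4.
Bid 11: wins, pays 11, utility 11 - 11 = 0.
Bid 5: wins, pays 5, utility 11 - 5 = 6.
So bidding 5 beats truth here (6 > 0).

5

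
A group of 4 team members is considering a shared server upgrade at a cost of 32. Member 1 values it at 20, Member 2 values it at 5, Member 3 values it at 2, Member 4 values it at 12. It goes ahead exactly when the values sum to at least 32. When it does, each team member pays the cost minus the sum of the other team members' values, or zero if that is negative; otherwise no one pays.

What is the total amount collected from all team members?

18

Total value 39 ≥ cost 32, so it is built.
Member 1: others sum to 19; max(0, 32 - 19) = 13.
Member 2: others sum to 34; max(0, 32 - 34) = 0.
Member 3: others sum to 37; max(0, 32 - 37) = 0.
Member 4: others sum to 27; max(0, 32 - 27) = 5.
Total collected = 13 + 0 + 0 + 5 = 18.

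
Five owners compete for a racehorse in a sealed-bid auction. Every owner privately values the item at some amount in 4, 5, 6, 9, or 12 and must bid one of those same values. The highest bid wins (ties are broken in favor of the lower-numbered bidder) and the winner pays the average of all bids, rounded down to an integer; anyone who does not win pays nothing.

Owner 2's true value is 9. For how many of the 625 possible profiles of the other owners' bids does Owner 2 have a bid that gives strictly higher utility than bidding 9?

Others bid (4, 4, 4, 4): truth gives 4; bid 5 gives 5 > 4. Violating.
Others bid (4, 4, 4, 5): truth gives 4; bid 5 gives 5 > 4. Violating.
Others bid (4, 4, 4, 6): truth gives 4; bid 6 gives 5 > 4. Violating.
Others bid (4, 4, 4, 12): truth gives 0; bid 12 gives 2 > 0. Violating.
Others bid (4, 4, 4, 9): truth gives 3; no alternative beats it.
Others bid (4, 4, 5, 6): truth gives 4; no alternative beats it.
(Checking all 625 profiles: 245 have a profitable deviation, 380 do not.)

245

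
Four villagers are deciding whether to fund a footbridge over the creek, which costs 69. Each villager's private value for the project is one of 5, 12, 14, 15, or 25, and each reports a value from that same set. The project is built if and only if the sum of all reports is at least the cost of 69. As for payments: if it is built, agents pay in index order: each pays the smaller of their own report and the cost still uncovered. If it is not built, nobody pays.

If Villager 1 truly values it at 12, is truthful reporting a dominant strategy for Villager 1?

Consider the case where Villager 2 reports 14, Villager 3 reports 25 and Villager 4 reports 25.
Truthful report 12: project built, pays 12, utility 12 - 12 = 0.
Report 5 instead: project built, pays 5, utility 12 - 5 = 7.
Since 7 > 0, reporting 5 is strictly better here, so truthful reporting is not dominant.

No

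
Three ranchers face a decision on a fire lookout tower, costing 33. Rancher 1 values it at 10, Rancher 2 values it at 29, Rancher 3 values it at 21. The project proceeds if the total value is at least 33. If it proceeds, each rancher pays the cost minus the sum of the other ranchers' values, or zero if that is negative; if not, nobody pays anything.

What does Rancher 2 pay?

Total value 60 ≥ cost 33, so the project is built.
The other ranchers' values sum to 31.
Cost minus that sum is 33 - 31 = 2.

2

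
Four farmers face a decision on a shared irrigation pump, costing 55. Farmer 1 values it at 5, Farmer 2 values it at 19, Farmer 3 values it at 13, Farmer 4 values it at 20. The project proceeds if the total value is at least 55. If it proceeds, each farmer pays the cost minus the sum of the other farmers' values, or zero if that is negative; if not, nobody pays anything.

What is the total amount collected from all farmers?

Total value 57 ≥ cost 55, so it is built.
Farmer 1: others sum to 52; max(0, 55 - 52) = 3.
Farmer 2: others sum to 38; max(0, 55 - 38) = 17.
Farmer 3: others sum to 44; max(0, 55 - 44) = 11.
Farmer 4: others sum to 37; max(0, 55 - 37) = 18.
Total collected = 3 + 17 + 11 + 18 = 49.

49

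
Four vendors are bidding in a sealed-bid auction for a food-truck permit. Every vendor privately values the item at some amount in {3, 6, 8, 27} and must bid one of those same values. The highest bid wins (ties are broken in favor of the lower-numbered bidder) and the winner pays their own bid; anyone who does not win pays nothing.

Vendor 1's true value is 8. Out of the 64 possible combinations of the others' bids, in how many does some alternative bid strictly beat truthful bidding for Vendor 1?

Others bid (3, 3, 3): truth gives 0; bid 3 gives 5 > 0. Violating.
Others bid (3, 3, 6): truth gives 0; bid 6 gives 2 > 0. Violating.
Others bid (3, 6, 3): truth gives 0; bid 6 gives 2 > 0. Violating.
Others bid (3, 6, 6): truth gives 0; bid 6 gives 2 > 0. Violating.
Others bid (3, 3, 8): truth gives 0; no alternative beats it.
Others bid (3, 3, 27): truth gives 0; no alternative beats it.
(Checking all 64 profiles: 8 have a profitable deviation, 56 do not.)

8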